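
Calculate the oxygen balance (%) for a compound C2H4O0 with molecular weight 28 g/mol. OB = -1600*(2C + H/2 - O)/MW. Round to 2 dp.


OB = -1600 * (2C + H/2 - O) / MW
Inner = 2*2 + 4/2 - 0 = 6.00
OB = -1600 * 6.00 / 28 = -342.86%


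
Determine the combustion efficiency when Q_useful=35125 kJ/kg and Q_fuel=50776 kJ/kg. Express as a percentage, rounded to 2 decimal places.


Efficiency = (Q_useful / Q_fuel) * 100
Efficiency = (35125 / 50776) * 100
Efficiency = 0.6918 * 100 = 69.18%


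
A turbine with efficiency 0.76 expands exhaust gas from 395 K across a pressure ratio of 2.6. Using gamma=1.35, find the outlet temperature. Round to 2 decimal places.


T_out = T_in * (1 - eta * (1 - PR^(-(gamma-1)/gamma)))
Exponent = -(1.35-1)/1.35 = -0.25925926
PR^exp = 2.6^(-0.25925926) = 0.78057442
Factor = 1 - 0.76*(1 - 0.78057442) = 0.83323656
T_out = 395 * 0.83323656 = 329.13 K


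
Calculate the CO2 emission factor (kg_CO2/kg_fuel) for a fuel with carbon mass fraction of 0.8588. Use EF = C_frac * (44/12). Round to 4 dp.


EF = C_frac * (M_CO2 / M_C)
EF = 0.8588 * (44/12)
EF = 0.8588 * 3.666667 = 3.1489 kg_CO2/kg_fuel


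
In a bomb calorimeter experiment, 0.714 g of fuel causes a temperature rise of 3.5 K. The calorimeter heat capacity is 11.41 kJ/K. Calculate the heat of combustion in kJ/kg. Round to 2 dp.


Hc = C_cal * delta_T / m_fuel
Q_released = 11.41 * 3.5 = 39.9350 kJ
m_fuel = 0.714 g = 0.714/1000 kg = 0.000714 kg
Hc = 39.9350 / 0.000714 = 55931.37 kJ/kg


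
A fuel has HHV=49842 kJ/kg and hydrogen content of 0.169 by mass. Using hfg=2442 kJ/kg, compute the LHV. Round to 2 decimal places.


LHV = HHV - hfg * 9 * H
Water correction = 2442 * 9 * 0.169 = 3714.282 kJ/kg
LHV = 49842 - 3714.282 = 46127.72 kJ/kg


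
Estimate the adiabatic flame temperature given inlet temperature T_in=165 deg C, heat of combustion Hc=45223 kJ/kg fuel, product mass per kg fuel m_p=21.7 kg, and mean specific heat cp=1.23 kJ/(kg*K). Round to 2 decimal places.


T_ad = T_in + Hc / (m_p * cp)
Denominator = 21.7 * 1.23 = 26.6910
Temperature rise = 45223 / 26.6910 = 1694.32 K
T_ad = 165 + 1694.32 = 1859.32 deg C


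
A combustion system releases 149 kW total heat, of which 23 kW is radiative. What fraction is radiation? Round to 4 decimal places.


f_rad = Q_rad / Q_total
f_rad = 23 / 149 = 0.1544


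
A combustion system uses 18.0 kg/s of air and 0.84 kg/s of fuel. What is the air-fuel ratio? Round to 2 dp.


AFR = m_air / m_fuel
AFR = 18.0 / 0.84 = 21.43


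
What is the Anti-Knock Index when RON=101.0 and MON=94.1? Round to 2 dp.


AKI = (RON + MON) / 2
AKI = (101.0 + 94.1) / 2
AKI = 195.1 / 2 = 97.55


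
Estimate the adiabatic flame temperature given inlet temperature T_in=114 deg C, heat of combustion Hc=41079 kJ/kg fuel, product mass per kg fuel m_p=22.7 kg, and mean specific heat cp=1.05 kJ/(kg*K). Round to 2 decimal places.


T_ad = T_in + Hc / (m_p * cp)
Denominator = 22.7 * 1.05 = 23.8350
Temperature rise = 41079 / 23.8350 = 1723.47 K
T_ad = 114 + 1723.47 = 1837.47 deg C


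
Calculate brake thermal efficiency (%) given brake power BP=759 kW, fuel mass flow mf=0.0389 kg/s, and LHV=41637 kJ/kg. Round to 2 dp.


eta_BTE = (BP / (mf * LHV)) * 100
Denominator = 0.0389 * 41637 = 1619.6793 kW
eta_BTE = (759 / 1619.6793) * 100 = 46.86%


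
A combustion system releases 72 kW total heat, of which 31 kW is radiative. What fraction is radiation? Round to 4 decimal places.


f_rad = Q_rad / Q_total
f_rad = 31 / 72 = 0.4306


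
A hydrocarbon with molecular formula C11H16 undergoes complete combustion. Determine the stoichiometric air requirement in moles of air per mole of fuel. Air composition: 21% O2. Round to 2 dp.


Balanced combustion: C11H16 + 15 O2 -> 11 CO2 + 8 H2O
O2 needed = C + H/4 = 11 + 16/4 = 15.00 moles
Air moles = O2 / 0.21 = 15.00 / 0.21 = 71.43 moles air


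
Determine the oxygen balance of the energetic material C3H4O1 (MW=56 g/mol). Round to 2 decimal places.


OB = -1600 * (2C + H/2 - O) / MW
Inner = 2*3 + 4/2 - 1 = 7.00
OB = -1600 * 7.00 / 56 = -200.00%


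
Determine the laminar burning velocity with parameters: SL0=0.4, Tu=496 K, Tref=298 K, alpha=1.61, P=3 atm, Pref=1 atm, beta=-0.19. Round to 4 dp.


SL = SL0 * (Tu/Tref)^alpha * (P/Pref)^beta
T ratio = 496/298 = 1.66442953
(T ratio)^alpha = 1.66442953^1.61 = 2.271106
(P/Pref)^beta = 3^(-0.19) = 0.811609
SL = 0.4 * 2.271106 * 0.811609 = 0.7373 m/s


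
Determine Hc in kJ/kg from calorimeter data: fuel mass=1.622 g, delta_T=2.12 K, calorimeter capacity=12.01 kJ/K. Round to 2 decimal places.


Hc = C_cal * delta_T / m_fuel
Q_released = 12.01 * 2.12 = 25.4612 kJ
m_fuel = 1.622 g = 1.622/1000 kg = 0.001622 kg
Hc = 25.4612 / 0.001622 = 15697.41 kJ/kg


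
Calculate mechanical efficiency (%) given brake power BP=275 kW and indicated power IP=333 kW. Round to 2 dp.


eta_mech = (BP / IP) * 100
Ratio = 275 / 333 = 0.8258
eta_mech = 0.8258 * 100 = 82.58%


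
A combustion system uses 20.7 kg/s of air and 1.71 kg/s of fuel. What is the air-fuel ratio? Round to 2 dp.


AFR = m_air / m_fuel
AFR = 20.7 / 1.71 = 12.11


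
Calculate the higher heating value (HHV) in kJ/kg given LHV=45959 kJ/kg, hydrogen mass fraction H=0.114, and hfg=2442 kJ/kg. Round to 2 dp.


HHV = LHV + hfg * 9 * H
Water addition = 2442 * 9 * 0.114 = 2505.492 kJ/kg
HHV = 45959 + 2505.492 = 48464.49 kJ/kg


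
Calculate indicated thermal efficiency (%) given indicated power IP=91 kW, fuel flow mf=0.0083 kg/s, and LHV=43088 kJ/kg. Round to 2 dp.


eta_ith = (IP / (mf * LHV)) * 100
Denominator = 0.0083 * 43088 = 357.6304 kW
eta_ith = (91 / 357.6304) * 100 = 25.45%


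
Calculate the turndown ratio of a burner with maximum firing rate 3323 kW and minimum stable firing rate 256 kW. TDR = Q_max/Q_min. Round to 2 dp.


TDR = Q_max / Q_min
TDR = 3323 / 256 = 12.98


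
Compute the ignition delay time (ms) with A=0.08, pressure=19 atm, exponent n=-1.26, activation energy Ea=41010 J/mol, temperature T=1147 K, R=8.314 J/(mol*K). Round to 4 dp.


tau = A * P^n * exp(Ea/(R*T))
P^n = 19^(-1.26) = 0.02447769
Ea/(R*T) = 41010/(8.314*1147) = 4.300474
exp(Ea/(R*T)) = 73.734739
tau = 0.08 * 0.02447769 * 73.734739 = 0.1444 ms


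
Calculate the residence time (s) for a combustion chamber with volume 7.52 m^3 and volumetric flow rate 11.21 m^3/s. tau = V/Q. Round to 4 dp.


tau = V / Q_flow
tau = 7.52 / 11.21 = 0.6708 s


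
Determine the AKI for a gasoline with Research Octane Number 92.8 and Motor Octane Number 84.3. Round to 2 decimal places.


AKI = (RON + MON) / 2
AKI = (92.8 + 84.3) / 2
AKI = 177.1 / 2 = 88.55


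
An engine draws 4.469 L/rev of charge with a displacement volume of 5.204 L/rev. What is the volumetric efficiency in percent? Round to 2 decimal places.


eta_v = (V_actual / V_disp) * 100
Ratio = 4.469 / 5.204 = 0.8588
eta_v = 0.8588 * 100 = 85.88%


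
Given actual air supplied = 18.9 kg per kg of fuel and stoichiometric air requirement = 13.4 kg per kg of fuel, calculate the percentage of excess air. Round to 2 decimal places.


Excess air = actual - stoichiometric = 18.9 - 13.4 = 5.50 kg/kg fuel
Excess air % = (excess / stoich) * 100 = (5.50 / 13.4) * 100 = 41.04%


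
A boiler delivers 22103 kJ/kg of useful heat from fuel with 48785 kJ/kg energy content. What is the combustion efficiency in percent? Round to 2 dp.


Efficiency = (Q_useful / Q_fuel) * 100
Efficiency = (22103 / 48785) * 100
Efficiency = 0.4531 * 100 = 45.31%


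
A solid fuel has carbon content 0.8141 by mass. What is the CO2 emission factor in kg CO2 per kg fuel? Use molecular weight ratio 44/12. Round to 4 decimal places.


EF = C_frac * (M_CO2 / M_C)
EF = 0.8141 * (44/12)
EF = 0.8141 * 3.666667 = 2.9850 kg_CO2/kg_fuel


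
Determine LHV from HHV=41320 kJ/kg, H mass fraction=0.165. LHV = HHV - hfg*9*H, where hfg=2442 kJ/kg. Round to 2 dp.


LHV = HHV - hfg * 9 * H
Water correction = 2442 * 9 * 0.165 = 3626.370 kJ/kg
LHV = 41320 - 3626.370 = 37693.63 kJ/kg


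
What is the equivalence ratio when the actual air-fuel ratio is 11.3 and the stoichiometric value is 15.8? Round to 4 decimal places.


phi = AFR_stoich / AFR_actual
phi = 15.8 / 11.3 = 1.3982


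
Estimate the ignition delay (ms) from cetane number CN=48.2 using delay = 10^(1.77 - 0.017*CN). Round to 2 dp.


delay = 10^(1.77 - 0.017*CN)
Exponent = 1.77 - 0.017*48.2 = 0.9506
delay = 10^0.9506 = 8.92 ms


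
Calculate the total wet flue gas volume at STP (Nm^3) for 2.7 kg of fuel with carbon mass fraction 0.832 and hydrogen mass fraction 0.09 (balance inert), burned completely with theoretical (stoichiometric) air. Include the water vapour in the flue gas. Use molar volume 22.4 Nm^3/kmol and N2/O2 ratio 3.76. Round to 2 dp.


Per kg fuel: CO2 = (C/12 kmol)*22.4 = (0.832/12)*22.4 = 1.55307 Nm^3
Per kg fuel: H2O = (H/2 kmol)*22.4 = (0.09/2)*22.4 = 1.00800 Nm^3
O2 needed per kg fuel = C/12 + H/4 = 0.832/12 + 0.09/4 = 0.09183333 kmol
Per kg fuel: N2 = O2*3.76*22.4 = 0.09183333*3.76*22.4 = 7.73457 Nm^3
Total per kg = 1.55307 + 1.00800 + 7.73457 = 10.29564 Nm^3
Total = 10.29564 * 2.7 = 27.80 Nm^3


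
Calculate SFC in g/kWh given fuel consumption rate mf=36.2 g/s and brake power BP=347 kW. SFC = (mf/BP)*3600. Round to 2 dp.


SFC = (mf / BP) * 3600
Rate = 36.2 / 347 = 0.104323 g/(s*kW)
SFC = 0.104323 * 3600 = 375.56 g/kWh


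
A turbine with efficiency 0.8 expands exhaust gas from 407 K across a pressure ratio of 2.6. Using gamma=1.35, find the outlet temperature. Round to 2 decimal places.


T_out = T_in * (1 - eta * (1 - PR^(-(gamma-1)/gamma)))
Exponent = -(1.35-1)/1.35 = -0.25925926
PR^exp = 2.6^(-0.25925926) = 0.78057442
Factor = 1 - 0.8*(1 - 0.78057442) = 0.82445954
T_out = 407 * 0.82445954 = 335.56 K


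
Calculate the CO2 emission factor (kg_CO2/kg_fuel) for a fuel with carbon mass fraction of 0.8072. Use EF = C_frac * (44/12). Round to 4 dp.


EF = C_frac * (M_CO2 / M_C)
EF = 0.8072 * (44/12)
EF = 0.8072 * 3.666667 = 2.9597 kg_CO2/kg_fuel


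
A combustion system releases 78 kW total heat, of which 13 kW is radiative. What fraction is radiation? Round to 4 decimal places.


f_rad = Q_rad / Q_total
f_rad = 13 / 78 = 0.1667


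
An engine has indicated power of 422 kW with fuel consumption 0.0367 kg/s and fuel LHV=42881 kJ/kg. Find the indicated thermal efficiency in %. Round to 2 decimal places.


eta_ith = (IP / (mf * LHV)) * 100
Denominator = 0.0367 * 42881 = 1573.7327 kW
eta_ith = (422 / 1573.7327) * 100 = 26.82%


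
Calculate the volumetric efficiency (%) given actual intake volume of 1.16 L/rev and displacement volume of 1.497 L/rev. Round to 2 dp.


eta_v = (V_actual / V_disp) * 100
Ratio = 1.16 / 1.497 = 0.7749
eta_v = 0.7749 * 100 = 77.49%


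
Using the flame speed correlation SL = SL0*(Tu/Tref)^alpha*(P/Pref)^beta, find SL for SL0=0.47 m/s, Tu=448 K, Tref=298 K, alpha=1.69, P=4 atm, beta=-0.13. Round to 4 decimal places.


SL = SL0 * (Tu/Tref)^alpha * (P/Pref)^beta
T ratio = 448/298 = 1.50335570
(T ratio)^alpha = 1.50335570^1.69 = 1.991748
(P/Pref)^beta = 4^(-0.13) = 0.835088
SL = 0.47 * 1.991748 * 0.835088 = 0.7817 m/s


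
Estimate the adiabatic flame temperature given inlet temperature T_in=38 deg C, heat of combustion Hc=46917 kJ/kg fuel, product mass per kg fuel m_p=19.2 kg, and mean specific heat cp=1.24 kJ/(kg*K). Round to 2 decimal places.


T_ad = T_in + Hc / (m_p * cp)
Denominator = 19.2 * 1.24 = 23.8080
Temperature rise = 46917 / 23.8080 = 1970.64 K
T_ad = 38 + 1970.64 = 2008.64 deg C


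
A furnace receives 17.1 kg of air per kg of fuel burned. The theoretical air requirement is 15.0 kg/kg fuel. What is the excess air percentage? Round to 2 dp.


Excess air = actual - stoichiometric = 17.1 - 15.0 = 2.10 kg/kg fuel
Excess air % = (excess / stoich) * 100 = (2.10 / 15.0) * 100 = 14.00%


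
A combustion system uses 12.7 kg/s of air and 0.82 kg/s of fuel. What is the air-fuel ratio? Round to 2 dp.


AFR = m_air / m_fuel
AFR = 12.7 / 0.82 = 15.49


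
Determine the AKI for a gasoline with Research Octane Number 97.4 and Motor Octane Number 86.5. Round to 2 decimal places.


AKI = (RON + MON) / 2
AKI = (97.4 + 86.5) / 2
AKI = 183.9 / 2 = 91.95


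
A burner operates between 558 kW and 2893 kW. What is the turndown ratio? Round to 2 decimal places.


TDR = Q_max / Q_min
TDR = 2893 / 558 = 5.18


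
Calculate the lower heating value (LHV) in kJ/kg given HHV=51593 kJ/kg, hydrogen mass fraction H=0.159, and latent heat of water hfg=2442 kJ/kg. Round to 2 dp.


LHV = HHV - hfg * 9 * H
Water correction = 2442 * 9 * 0.159 = 3494.502 kJ/kg
LHV = 51593 - 3494.502 = 48098.50 kJ/kg


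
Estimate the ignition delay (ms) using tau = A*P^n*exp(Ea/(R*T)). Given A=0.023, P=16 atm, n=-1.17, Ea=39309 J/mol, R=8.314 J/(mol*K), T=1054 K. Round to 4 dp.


tau = A * P^n * exp(Ea/(R*T))
P^n = 16^(-1.17) = 0.03901033
Ea/(R*T) = 39309/(8.314*1054) = 4.485815
exp(Ea/(R*T)) = 88.749257
tau = 0.023 * 0.03901033 * 88.749257 = 0.0796 ms


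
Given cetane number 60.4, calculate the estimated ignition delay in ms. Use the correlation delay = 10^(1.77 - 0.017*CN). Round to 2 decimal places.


delay = 10^(1.77 - 0.017*CN)
Exponent = 1.77 - 0.017*60.4 = 0.7432
delay = 10^0.7432 = 5.54 ms


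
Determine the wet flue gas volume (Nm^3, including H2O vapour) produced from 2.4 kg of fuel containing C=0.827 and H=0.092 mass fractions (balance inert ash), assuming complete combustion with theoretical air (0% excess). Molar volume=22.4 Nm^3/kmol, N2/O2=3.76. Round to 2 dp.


Per kg fuel: CO2 = (C/12 kmol)*22.4 = (0.827/12)*22.4 = 1.54373 Nm^3
Per kg fuel: H2O = (H/2 kmol)*22.4 = (0.092/2)*22.4 = 1.03040 Nm^3
O2 needed per kg fuel = C/12 + H/4 = 0.827/12 + 0.092/4 = 0.09191667 kmol
Per kg fuel: N2 = O2*3.76*22.4 = 0.09191667*3.76*22.4 = 7.74159 Nm^3
Total per kg = 1.54373 + 1.03040 + 7.74159 = 10.31572 Nm^3
Total = 10.31572 * 2.4 = 24.76 Nm^3


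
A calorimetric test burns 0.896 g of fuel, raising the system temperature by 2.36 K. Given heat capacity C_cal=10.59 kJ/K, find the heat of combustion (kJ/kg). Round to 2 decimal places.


Hc = C_cal * delta_T / m_fuel
Q_released = 10.59 * 2.36 = 24.9924 kJ
m_fuel = 0.896 g = 0.896/1000 kg = 0.000896 kg
Hc = 24.9924 / 0.000896 = 27893.30 kJ/kg


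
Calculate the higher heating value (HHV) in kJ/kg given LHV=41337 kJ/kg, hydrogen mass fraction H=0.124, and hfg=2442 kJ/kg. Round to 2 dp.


HHV = LHV + hfg * 9 * H
Water addition = 2442 * 9 * 0.124 = 2725.272 kJ/kg
HHV = 41337 + 2725.272 = 44062.27 kJ/kg


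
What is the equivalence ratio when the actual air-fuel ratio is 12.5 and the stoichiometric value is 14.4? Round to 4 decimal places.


phi = AFR_stoich / AFR_actual
phi = 14.4 / 12.5 = 1.1520


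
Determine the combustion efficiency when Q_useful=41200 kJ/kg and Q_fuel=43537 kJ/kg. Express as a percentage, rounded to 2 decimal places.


Efficiency = (Q_useful / Q_fuel) * 100
Efficiency = (41200 / 43537) * 100
Efficiency = 0.9463 * 100 = 94.63%


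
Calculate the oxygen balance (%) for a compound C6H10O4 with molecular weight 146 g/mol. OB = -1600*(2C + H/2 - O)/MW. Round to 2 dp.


OB = -1600 * (2C + H/2 - O) / MW
Inner = 2*6 + 10/2 - 4 = 13.00
OB = -1600 * 13.00 / 146 = -142.47%


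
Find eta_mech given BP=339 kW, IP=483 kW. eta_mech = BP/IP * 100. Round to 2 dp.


eta_mech = (BP / IP) * 100
Ratio = 339 / 483 = 0.7019
eta_mech = 0.7019 * 100 = 70.19%


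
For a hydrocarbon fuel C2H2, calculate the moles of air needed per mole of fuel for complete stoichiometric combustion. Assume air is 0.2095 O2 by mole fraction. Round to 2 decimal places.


Balanced combustion: C2H2 + 2.5 O2 -> 2 CO2 + 1 H2O
O2 needed = C + H/4 = 2 + 2/4 = 2.50 moles
Air moles = O2 / 0.2095 = 2.50 / 0.2095 = 11.93 moles air


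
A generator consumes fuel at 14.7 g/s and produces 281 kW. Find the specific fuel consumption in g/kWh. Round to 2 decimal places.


SFC = (mf / BP) * 3600
Rate = 14.7 / 281 = 0.052313 g/(s*kW)
SFC = 0.052313 * 3600 = 188.33 g/kWh


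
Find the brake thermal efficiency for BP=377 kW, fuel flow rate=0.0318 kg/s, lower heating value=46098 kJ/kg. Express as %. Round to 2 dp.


eta_BTE = (BP / (mf * LHV)) * 100
Denominator = 0.0318 * 46098 = 1465.9164 kW
eta_BTE = (377 / 1465.9164) * 100 = 25.72%


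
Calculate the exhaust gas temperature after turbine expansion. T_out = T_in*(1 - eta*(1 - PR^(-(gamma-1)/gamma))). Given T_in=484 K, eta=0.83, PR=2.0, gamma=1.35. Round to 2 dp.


T_out = T_in * (1 - eta * (1 - PR^(-(gamma-1)/gamma)))
Exponent = -(1.35-1)/1.35 = -0.25925926
PR^exp = 2.0^(-0.25925926) = 0.83551680
Factor = 1 - 0.83*(1 - 0.83551680) = 0.86347894
T_out = 484 * 0.86347894 = 417.92 K


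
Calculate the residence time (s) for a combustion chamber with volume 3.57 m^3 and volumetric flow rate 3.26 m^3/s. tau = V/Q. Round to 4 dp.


tau = V / Q_flow
tau = 3.57 / 3.26 = 1.0951 s


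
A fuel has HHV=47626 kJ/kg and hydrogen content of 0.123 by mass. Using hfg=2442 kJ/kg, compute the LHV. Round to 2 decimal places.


LHV = HHV - hfg * 9 * H
Water correction = 2442 * 9 * 0.123 = 2703.294 kJ/kg
LHV = 47626 - 2703.294 = 44922.71 kJ/kg


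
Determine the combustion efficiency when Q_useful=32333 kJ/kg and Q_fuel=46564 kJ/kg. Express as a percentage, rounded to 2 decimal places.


Efficiency = (Q_useful / Q_fuel) * 100
Efficiency = (32333 / 46564) * 100
Efficiency = 0.6944 * 100 = 69.44%


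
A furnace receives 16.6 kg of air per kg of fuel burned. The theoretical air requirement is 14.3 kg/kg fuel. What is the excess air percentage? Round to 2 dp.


Excess air = actual - stoichiometric = 16.6 - 14.3 = 2.30 kg/kg fuel
Excess air % = (excess / stoich) * 100 = (2.30 / 14.3) * 100 = 16.08%


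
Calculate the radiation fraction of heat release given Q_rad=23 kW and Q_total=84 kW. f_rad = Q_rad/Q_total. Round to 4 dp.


f_rad = Q_rad / Q_total
f_rad = 23 / 84 = 0.2738


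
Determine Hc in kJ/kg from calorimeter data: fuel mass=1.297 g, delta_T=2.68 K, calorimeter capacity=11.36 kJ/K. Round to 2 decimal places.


Hc = C_cal * delta_T / m_fuel
Q_released = 11.36 * 2.68 = 30.4448 kJ
m_fuel = 1.297 g = 1.297/1000 kg = 0.001297 kg
Hc = 30.4448 / 0.001297 = 23473.25 kJ/kg


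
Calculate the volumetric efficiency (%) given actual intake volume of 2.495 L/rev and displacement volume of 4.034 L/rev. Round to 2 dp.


eta_v = (V_actual / V_disp) * 100
Ratio = 2.495 / 4.034 = 0.6185
eta_v = 0.6185 * 100 = 61.85%


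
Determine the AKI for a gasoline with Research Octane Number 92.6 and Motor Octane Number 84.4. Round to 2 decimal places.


AKI = (RON + MON) / 2
AKI = (92.6 + 84.4) / 2
AKI = 177.0 / 2 = 88.50


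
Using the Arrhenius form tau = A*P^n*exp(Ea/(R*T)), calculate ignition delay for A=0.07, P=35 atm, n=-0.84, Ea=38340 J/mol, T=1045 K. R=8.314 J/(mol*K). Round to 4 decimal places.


tau = A * P^n * exp(Ea/(R*T))
P^n = 35^(-0.84) = 0.05046414
Ea/(R*T) = 38340/(8.314*1045) = 4.412917
exp(Ea/(R*T)) = 82.509826
tau = 0.07 * 0.05046414 * 82.509826 = 0.2915 ms


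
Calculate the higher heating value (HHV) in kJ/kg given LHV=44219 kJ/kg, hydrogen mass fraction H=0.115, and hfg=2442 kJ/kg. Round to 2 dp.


HHV = LHV + hfg * 9 * H
Water addition = 2442 * 9 * 0.115 = 2527.470 kJ/kg
HHV = 44219 + 2527.470 = 46746.47 kJ/kg


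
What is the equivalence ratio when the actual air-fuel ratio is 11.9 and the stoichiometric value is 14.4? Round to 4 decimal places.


phi = AFR_stoich / AFR_actual
phi = 14.4 / 11.9 = 1.2101


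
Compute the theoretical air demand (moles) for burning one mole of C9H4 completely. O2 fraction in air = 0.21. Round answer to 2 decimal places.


Balanced combustion: C9H4 + 10 O2 -> 9 CO2 + 2 H2O
O2 needed = C + H/4 = 9 + 4/4 = 10.00 moles
Air moles = O2 / 0.21 = 10.00 / 0.21 = 47.62 moles air


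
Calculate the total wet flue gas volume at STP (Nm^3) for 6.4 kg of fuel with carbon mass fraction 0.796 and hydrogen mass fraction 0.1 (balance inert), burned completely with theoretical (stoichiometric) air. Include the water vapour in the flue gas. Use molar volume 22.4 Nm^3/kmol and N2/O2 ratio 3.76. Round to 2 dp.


Per kg fuel: CO2 = (C/12 kmol)*22.4 = (0.796/12)*22.4 = 1.48587 Nm^3
Per kg fuel: H2O = (H/2 kmol)*22.4 = (0.1/2)*22.4 = 1.12000 Nm^3
O2 needed per kg fuel = C/12 + H/4 = 0.796/12 + 0.1/4 = 0.09133333 kmol
Per kg fuel: N2 = O2*3.76*22.4 = 0.09133333*3.76*22.4 = 7.69246 Nm^3
Total per kg = 1.48587 + 1.12000 + 7.69246 = 10.29833 Nm^3
Total = 10.29833 * 6.4 = 65.91 Nm^3


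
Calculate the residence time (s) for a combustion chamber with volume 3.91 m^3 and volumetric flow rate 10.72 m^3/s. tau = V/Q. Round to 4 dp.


tau = V / Q_flow
tau = 3.91 / 10.72 = 0.3647 s


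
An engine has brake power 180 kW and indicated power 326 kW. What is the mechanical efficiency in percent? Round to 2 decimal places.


eta_mech = (BP / IP) * 100
Ratio = 180 / 326 = 0.5521
eta_mech = 0.5521 * 100 = 55.21%


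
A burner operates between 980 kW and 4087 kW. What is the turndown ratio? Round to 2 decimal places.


TDR = Q_max / Q_min
TDR = 4087 / 980 = 4.17


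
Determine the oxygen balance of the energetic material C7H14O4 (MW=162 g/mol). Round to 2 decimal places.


OB = -1600 * (2C + H/2 - O) / MW
Inner = 2*7 + 14/2 - 4 = 17.00
OB = -1600 * 17.00 / 162 = -167.90%


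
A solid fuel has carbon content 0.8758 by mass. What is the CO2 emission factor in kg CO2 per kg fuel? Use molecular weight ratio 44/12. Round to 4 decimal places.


EF = C_frac * (M_CO2 / M_C)
EF = 0.8758 * (44/12)
EF = 0.8758 * 3.666667 = 3.2113 kg_CO2/kg_fuel


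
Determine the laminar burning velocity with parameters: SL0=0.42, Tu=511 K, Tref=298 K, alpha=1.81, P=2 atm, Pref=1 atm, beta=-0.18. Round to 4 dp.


SL = SL0 * (Tu/Tref)^alpha * (P/Pref)^beta
T ratio = 511/298 = 1.71476510
(T ratio)^alpha = 1.71476510^1.81 = 2.654058
(P/Pref)^beta = 2^(-0.18) = 0.882703
SL = 0.42 * 2.654058 * 0.882703 = 0.9840 m/s


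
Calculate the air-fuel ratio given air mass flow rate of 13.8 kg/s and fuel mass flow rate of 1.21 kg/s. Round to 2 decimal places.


AFR = m_air / m_fuel
AFR = 13.8 / 1.21 = 11.40


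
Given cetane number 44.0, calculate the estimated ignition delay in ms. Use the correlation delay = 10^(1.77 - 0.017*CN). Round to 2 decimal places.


delay = 10^(1.77 - 0.017*CN)
Exponent = 1.77 - 0.017*44.0 = 1.0220
delay = 10^1.0220 = 10.52 ms


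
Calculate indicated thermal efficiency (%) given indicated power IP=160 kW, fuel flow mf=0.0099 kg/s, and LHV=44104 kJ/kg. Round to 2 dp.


eta_ith = (IP / (mf * LHV)) * 100
Denominator = 0.0099 * 44104 = 436.6296 kW
eta_ith = (160 / 436.6296) * 100 = 36.64%


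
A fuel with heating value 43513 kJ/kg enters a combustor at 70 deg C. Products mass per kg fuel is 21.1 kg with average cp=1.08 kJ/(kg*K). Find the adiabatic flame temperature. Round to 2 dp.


T_ad = T_in + Hc / (m_p * cp)
Denominator = 21.1 * 1.08 = 22.7880
Temperature rise = 43513 / 22.7880 = 1909.47 K
T_ad = 70 + 1909.47 = 1979.47 deg C


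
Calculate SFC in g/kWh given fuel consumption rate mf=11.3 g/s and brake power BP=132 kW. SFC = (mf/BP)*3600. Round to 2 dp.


SFC = (mf / BP) * 3600
Rate = 11.3 / 132 = 0.085606 g/(s*kW)
SFC = 0.085606 * 3600 = 308.18 g/kWh


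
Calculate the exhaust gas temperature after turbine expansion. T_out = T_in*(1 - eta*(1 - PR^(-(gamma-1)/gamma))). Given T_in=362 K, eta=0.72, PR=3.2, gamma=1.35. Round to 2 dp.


T_out = T_in * (1 - eta * (1 - PR^(-(gamma-1)/gamma)))
Exponent = -(1.35-1)/1.35 = -0.25925926
PR^exp = 3.2^(-0.25925926) = 0.73966521
Factor = 1 - 0.72*(1 - 0.73966521) = 0.81255895
T_out = 362 * 0.81255895 = 294.15 K


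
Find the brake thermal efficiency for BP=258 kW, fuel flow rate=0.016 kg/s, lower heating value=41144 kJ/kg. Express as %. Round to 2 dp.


eta_BTE = (BP / (mf * LHV)) * 100
Denominator = 0.016 * 41144 = 658.3040 kW
eta_BTE = (258 / 658.3040) * 100 = 39.19%


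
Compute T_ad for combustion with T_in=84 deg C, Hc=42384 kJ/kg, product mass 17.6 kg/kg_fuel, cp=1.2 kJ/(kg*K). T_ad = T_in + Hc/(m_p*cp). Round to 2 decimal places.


T_ad = T_in + Hc / (m_p * cp)
Denominator = 17.6 * 1.2 = 21.1200
Temperature rise = 42384 / 21.1200 = 2006.82 K
T_ad = 84 + 2006.82 = 2090.82 deg C


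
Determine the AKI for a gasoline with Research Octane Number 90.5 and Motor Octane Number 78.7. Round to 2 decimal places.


AKI = (RON + MON) / 2
AKI = (90.5 + 78.7) / 2
AKI = 169.2 / 2 = 84.60


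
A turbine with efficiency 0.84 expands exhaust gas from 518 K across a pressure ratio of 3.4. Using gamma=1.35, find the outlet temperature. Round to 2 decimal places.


T_out = T_in * (1 - eta * (1 - PR^(-(gamma-1)/gamma)))
Exponent = -(1.35-1)/1.35 = -0.25925926
PR^exp = 3.4^(-0.25925926) = 0.72813041
Factor = 1 - 0.84*(1 - 0.72813041) = 0.77162954
T_out = 518 * 0.77162954 = 399.70 K


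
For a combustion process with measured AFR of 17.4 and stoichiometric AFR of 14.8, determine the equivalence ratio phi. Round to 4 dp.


phi = AFR_stoich / AFR_actual
phi = 14.8 / 17.4 = 0.8506


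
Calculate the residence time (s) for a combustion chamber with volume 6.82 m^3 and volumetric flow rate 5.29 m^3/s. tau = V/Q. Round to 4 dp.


tau = V / Q_flow
tau = 6.82 / 5.29 = 1.2892 s


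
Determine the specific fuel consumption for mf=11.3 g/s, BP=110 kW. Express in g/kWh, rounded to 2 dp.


SFC = (mf / BP) * 3600
Rate = 11.3 / 110 = 0.102727 g/(s*kW)
SFC = 0.102727 * 3600 = 369.82 g/kWh


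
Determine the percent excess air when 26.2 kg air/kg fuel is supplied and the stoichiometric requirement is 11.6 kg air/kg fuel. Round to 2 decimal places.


Excess air = actual - stoichiometric = 26.2 - 11.6 = 14.60 kg/kg fuel
Excess air % = (excess / stoich) * 100 = (14.60 / 11.6) * 100 = 125.86%


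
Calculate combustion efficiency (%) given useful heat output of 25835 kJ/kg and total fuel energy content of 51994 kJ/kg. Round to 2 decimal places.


Efficiency = (Q_useful / Q_fuel) * 100
Efficiency = (25835 / 51994) * 100
Efficiency = 0.4969 * 100 = 49.69%


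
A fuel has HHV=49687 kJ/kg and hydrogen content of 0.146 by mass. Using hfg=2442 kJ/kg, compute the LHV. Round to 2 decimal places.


LHV = HHV - hfg * 9 * H
Water correction = 2442 * 9 * 0.146 = 3208.788 kJ/kg
LHV = 49687 - 3208.788 = 46478.21 kJ/kg


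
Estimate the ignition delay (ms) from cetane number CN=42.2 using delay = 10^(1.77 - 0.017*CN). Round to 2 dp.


delay = 10^(1.77 - 0.017*CN)
Exponent = 1.77 - 0.017*42.2 = 1.0526
delay = 10^1.0526 = 11.29 ms


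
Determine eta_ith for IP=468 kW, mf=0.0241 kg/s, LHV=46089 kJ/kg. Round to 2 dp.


eta_ith = (IP / (mf * LHV)) * 100
Denominator = 0.0241 * 46089 = 1110.7449 kW
eta_ith = (468 / 1110.7449) * 100 = 42.13%


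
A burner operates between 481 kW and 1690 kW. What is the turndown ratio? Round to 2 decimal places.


TDR = Q_max / Q_min
TDR = 1690 / 481 = 3.51


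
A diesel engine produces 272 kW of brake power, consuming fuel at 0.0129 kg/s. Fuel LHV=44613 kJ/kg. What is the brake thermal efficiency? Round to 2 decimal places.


eta_BTE = (BP / (mf * LHV)) * 100
Denominator = 0.0129 * 44613 = 575.5077 kW
eta_BTE = (272 / 575.5077) * 100 = 47.26%


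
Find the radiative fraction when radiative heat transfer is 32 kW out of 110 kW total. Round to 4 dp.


f_rad = Q_rad / Q_total
f_rad = 32 / 110 = 0.2909


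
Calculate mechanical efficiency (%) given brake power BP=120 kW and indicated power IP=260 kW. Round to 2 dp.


eta_mech = (BP / IP) * 100
Ratio = 120 / 260 = 0.4615
eta_mech = 0.4615 * 100 = 46.15%


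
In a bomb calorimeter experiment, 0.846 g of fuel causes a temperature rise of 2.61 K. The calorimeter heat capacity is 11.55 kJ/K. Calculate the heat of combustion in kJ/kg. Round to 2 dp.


Hc = C_cal * delta_T / m_fuel
Q_released = 11.55 * 2.61 = 30.1455 kJ
m_fuel = 0.846 g = 0.846/1000 kg = 0.000846 kg
Hc = 30.1455 / 0.000846 = 35632.98 kJ/kg


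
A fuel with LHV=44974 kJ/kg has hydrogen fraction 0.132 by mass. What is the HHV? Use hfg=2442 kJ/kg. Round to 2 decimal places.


HHV = LHV + hfg * 9 * H
Water addition = 2442 * 9 * 0.132 = 2901.096 kJ/kg
HHV = 44974 + 2901.096 = 47875.10 kJ/kg


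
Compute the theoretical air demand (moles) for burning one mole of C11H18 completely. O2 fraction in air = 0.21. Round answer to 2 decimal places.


Balanced combustion: C11H18 + 15.5 O2 -> 11 CO2 + 9 H2O
O2 needed = C + H/4 = 11 + 18/4 = 15.50 moles
Air moles = O2 / 0.21 = 15.50 / 0.21 = 73.81 moles air


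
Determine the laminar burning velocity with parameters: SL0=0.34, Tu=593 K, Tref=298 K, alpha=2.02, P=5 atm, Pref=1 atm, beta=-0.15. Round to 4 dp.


SL = SL0 * (Tu/Tref)^alpha * (P/Pref)^beta
T ratio = 593/298 = 1.98993289
(T ratio)^alpha = 1.98993289^2.02 = 4.014705
(P/Pref)^beta = 5^(-0.15) = 0.785515
SL = 0.34 * 4.014705 * 0.785515 = 1.0722 m/s


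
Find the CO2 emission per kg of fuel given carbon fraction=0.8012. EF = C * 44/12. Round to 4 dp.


EF = C_frac * (M_CO2 / M_C)
EF = 0.8012 * (44/12)
EF = 0.8012 * 3.666667 = 2.9377 kg_CO2/kg_fuel


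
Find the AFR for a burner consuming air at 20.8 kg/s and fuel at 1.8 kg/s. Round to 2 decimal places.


AFR = m_air / m_fuel
AFR = 20.8 / 1.8 = 11.56


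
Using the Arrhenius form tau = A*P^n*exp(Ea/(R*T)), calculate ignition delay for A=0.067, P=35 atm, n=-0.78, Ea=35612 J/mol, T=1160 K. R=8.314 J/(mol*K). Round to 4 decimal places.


tau = A * P^n * exp(Ea/(R*T))
P^n = 35^(-0.78) = 0.06246359
Ea/(R*T) = 35612/(8.314*1160) = 3.692567
exp(Ea/(R*T)) = 40.147764
tau = 0.067 * 0.06246359 * 40.147764 = 0.1680 ms


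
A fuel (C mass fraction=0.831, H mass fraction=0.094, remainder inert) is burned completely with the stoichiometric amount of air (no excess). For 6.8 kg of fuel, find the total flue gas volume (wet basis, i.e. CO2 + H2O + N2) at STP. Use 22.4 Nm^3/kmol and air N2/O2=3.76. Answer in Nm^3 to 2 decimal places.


Per kg fuel: CO2 = (C/12 kmol)*22.4 = (0.831/12)*22.4 = 1.55120 Nm^3
Per kg fuel: H2O = (H/2 kmol)*22.4 = (0.094/2)*22.4 = 1.05280 Nm^3
O2 needed per kg fuel = C/12 + H/4 = 0.831/12 + 0.094/4 = 0.09275000 kmol
Per kg fuel: N2 = O2*3.76*22.4 = 0.09275000*3.76*22.4 = 7.81178 Nm^3
Total per kg = 1.55120 + 1.05280 + 7.81178 = 10.41578 Nm^3
Total = 10.41578 * 6.8 = 70.83 Nm^3


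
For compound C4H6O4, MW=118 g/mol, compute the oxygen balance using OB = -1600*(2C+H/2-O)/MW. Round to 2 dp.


OB = -1600 * (2C + H/2 - O) / MW
Inner = 2*4 + 6/2 - 4 = 7.00
OB = -1600 * 7.00 / 118 = -94.92%


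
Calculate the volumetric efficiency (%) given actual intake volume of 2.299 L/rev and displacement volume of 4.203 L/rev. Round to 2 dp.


eta_v = (V_actual / V_disp) * 100
Ratio = 2.299 / 4.203 = 0.5470
eta_v = 0.5470 * 100 = 54.70%


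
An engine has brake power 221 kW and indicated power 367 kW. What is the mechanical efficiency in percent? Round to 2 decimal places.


eta_mech = (BP / IP) * 100
Ratio = 221 / 367 = 0.6022
eta_mech = 0.6022 * 100 = 60.22%


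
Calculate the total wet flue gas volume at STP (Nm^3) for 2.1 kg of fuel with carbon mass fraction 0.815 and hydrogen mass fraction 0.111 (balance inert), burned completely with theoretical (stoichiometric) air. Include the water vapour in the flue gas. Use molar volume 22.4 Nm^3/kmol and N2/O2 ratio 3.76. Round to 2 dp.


Per kg fuel: CO2 = (C/12 kmol)*22.4 = (0.815/12)*22.4 = 1.52133 Nm^3
Per kg fuel: H2O = (H/2 kmol)*22.4 = (0.111/2)*22.4 = 1.24320 Nm^3
O2 needed per kg fuel = C/12 + H/4 = 0.815/12 + 0.111/4 = 0.09566667 kmol
Per kg fuel: N2 = O2*3.76*22.4 = 0.09566667*3.76*22.4 = 8.05743 Nm^3
Total per kg = 1.52133 + 1.24320 + 8.05743 = 10.82196 Nm^3
Total = 10.82196 * 2.1 = 22.73 Nm^3


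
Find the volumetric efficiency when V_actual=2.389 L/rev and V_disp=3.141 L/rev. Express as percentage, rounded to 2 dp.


eta_v = (V_actual / V_disp) * 100
Ratio = 2.389 / 3.141 = 0.7606
eta_v = 0.7606 * 100 = 76.06%


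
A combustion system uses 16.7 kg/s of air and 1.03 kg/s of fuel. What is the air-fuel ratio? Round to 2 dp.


AFR = m_air / m_fuel
AFR = 16.7 / 1.03 = 16.21


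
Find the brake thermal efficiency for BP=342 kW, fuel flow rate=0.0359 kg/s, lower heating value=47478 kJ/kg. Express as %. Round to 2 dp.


eta_BTE = (BP / (mf * LHV)) * 100
Denominator = 0.0359 * 47478 = 1704.4602 kW
eta_BTE = (342 / 1704.4602) * 100 = 20.07%


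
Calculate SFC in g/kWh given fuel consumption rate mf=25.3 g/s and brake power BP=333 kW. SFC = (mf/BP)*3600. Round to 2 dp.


SFC = (mf / BP) * 3600
Rate = 25.3 / 333 = 0.075976 g/(s*kW)
SFC = 0.075976 * 3600 = 273.51 g/kWh


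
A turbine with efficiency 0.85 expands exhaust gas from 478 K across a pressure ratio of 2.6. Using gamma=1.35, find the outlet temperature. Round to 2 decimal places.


T_out = T_in * (1 - eta * (1 - PR^(-(gamma-1)/gamma)))
Exponent = -(1.35-1)/1.35 = -0.25925926
PR^exp = 2.6^(-0.25925926) = 0.78057442
Factor = 1 - 0.85*(1 - 0.78057442) = 0.81348826
T_out = 478 * 0.81348826 = 388.85 K


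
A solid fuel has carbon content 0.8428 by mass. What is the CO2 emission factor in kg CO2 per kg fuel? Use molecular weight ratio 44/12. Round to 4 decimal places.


EF = C_frac * (M_CO2 / M_C)
EF = 0.8428 * (44/12)
EF = 0.8428 * 3.666667 = 3.0903 kg_CO2/kg_fuel


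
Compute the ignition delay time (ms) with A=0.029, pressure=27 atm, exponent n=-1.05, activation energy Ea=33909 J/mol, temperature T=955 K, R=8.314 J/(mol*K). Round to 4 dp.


tau = A * P^n * exp(Ea/(R*T))
P^n = 27^(-1.05) = 0.03141001
Ea/(R*T) = 33909/(8.314*955) = 4.270725
exp(Ea/(R*T)) = 71.573496
tau = 0.029 * 0.03141001 * 71.573496 = 0.0652 ms


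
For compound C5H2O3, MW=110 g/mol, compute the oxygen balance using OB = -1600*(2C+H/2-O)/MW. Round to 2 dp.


OB = -1600 * (2C + H/2 - O) / MW
Inner = 2*5 + 2/2 - 3 = 8.00
OB = -1600 * 8.00 / 110 = -116.36%


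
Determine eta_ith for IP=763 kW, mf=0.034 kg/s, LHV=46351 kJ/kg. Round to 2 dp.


eta_ith = (IP / (mf * LHV)) * 100
Denominator = 0.034 * 46351 = 1575.9340 kW
eta_ith = (763 / 1575.9340) * 100 = 48.42%


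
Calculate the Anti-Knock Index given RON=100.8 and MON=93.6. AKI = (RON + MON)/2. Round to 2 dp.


AKI = (RON + MON) / 2
AKI = (100.8 + 93.6) / 2
AKI = 194.4 / 2 = 97.20


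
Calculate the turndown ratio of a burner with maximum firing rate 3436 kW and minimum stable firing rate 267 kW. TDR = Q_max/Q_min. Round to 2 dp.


TDR = Q_max / Q_min
TDR = 3436 / 267 = 12.87


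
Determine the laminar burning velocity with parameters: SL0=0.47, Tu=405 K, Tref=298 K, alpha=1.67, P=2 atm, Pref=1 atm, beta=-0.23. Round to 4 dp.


SL = SL0 * (Tu/Tref)^alpha * (P/Pref)^beta
T ratio = 405/298 = 1.35906040
(T ratio)^alpha = 1.35906040^1.67 = 1.669201
(P/Pref)^beta = 2^(-0.23) = 0.852635
SL = 0.47 * 1.669201 * 0.852635 = 0.6689 m/s


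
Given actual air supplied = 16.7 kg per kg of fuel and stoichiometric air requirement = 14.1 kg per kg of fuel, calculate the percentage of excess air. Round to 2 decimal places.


Excess air = actual - stoichiometric = 16.7 - 14.1 = 2.60 kg/kg fuel
Excess air % = (excess / stoich) * 100 = (2.60 / 14.1) * 100 = 18.44%


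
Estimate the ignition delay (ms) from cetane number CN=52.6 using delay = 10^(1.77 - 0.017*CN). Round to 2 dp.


delay = 10^(1.77 - 0.017*CN)
Exponent = 1.77 - 0.017*52.6 = 0.8758
delay = 10^0.8758 = 7.51 ms


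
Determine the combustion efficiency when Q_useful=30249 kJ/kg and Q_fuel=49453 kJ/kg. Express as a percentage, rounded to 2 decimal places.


Efficiency = (Q_useful / Q_fuel) * 100
Efficiency = (30249 / 49453) * 100
Efficiency = 0.6117 * 100 = 61.17%


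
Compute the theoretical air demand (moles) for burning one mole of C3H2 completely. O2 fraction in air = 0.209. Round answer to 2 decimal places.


Balanced combustion: C3H2 + 3.5 O2 -> 3 CO2 + 1 H2O
O2 needed = C + H/4 = 3 + 2/4 = 3.50 moles
Air moles = O2 / 0.209 = 3.50 / 0.209 = 16.75 moles air


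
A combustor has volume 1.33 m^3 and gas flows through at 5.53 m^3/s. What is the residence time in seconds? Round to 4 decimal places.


tau = V / Q_flow
tau = 1.33 / 5.53 = 0.2405 s


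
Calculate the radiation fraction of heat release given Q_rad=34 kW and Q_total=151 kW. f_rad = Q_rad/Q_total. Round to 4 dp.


f_rad = Q_rad / Q_total
f_rad = 34 / 151 = 0.2252


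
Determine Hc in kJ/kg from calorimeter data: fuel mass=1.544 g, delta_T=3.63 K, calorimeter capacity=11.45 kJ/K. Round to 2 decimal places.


Hc = C_cal * delta_T / m_fuel
Q_released = 11.45 * 3.63 = 41.5635 kJ
m_fuel = 1.544 g = 1.544/1000 kg = 0.001544 kg
Hc = 41.5635 / 0.001544 = 26919.37 kJ/kg


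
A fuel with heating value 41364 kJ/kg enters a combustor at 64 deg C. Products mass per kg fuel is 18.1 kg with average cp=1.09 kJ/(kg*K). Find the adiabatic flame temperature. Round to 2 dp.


T_ad = T_in + Hc / (m_p * cp)
Denominator = 18.1 * 1.09 = 19.7290
Temperature rise = 41364 / 19.7290 = 2096.61 K
T_ad = 64 + 2096.61 = 2160.61 deg C


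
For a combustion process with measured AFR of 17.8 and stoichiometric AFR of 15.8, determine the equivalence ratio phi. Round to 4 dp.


phi = AFR_stoich / AFR_actual
phi = 15.8 / 17.8 = 0.8876


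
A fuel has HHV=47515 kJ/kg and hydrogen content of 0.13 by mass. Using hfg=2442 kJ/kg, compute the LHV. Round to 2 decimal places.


LHV = HHV - hfg * 9 * H
Water correction = 2442 * 9 * 0.13 = 2857.140 kJ/kg
LHV = 47515 - 2857.140 = 44657.86 kJ/kg


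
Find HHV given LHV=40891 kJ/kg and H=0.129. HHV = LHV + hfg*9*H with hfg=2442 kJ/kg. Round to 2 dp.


HHV = LHV + hfg * 9 * H
Water addition = 2442 * 9 * 0.129 = 2835.162 kJ/kg
HHV = 40891 + 2835.162 = 43726.16 kJ/kg


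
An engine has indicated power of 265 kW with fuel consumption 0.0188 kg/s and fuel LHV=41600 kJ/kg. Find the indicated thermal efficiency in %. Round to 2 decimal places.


eta_ith = (IP / (mf * LHV)) * 100
Denominator = 0.0188 * 41600 = 782.0800 kW
eta_ith = (265 / 782.0800) * 100 = 33.88%


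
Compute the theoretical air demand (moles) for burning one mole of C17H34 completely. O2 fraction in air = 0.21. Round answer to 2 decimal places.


Balanced combustion: C17H34 + 25.5 O2 -> 17 CO2 + 17 H2O
O2 needed = C + H/4 = 17 + 34/4 = 25.50 moles
Air moles = O2 / 0.21 = 25.50 / 0.21 = 121.43 moles air


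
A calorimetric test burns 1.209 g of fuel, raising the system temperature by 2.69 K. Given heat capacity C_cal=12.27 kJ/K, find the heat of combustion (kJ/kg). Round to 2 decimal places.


Hc = C_cal * delta_T / m_fuel
Q_released = 12.27 * 2.69 = 33.0063 kJ
m_fuel = 1.209 g = 1.209/1000 kg = 0.001209 kg
Hc = 33.0063 / 0.001209 = 27300.50 kJ/kg


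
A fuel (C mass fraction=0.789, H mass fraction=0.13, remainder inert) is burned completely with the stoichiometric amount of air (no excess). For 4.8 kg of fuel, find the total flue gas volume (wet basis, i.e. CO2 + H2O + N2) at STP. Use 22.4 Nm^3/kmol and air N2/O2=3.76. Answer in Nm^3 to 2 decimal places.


Per kg fuel: CO2 = (C/12 kmol)*22.4 = (0.789/12)*22.4 = 1.47280 Nm^3
Per kg fuel: H2O = (H/2 kmol)*22.4 = (0.13/2)*22.4 = 1.45600 Nm^3
O2 needed per kg fuel = C/12 + H/4 = 0.789/12 + 0.13/4 = 0.09825000 kmol
Per kg fuel: N2 = O2*3.76*22.4 = 0.09825000*3.76*22.4 = 8.27501 Nm^3
Total per kg = 1.47280 + 1.45600 + 8.27501 = 11.20381 Nm^3
Total = 11.20381 * 4.8 = 53.78 Nm^3


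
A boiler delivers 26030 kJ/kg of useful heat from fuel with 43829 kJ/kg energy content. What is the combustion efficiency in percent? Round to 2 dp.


Efficiency = (Q_useful / Q_fuel) * 100
Efficiency = (26030 / 43829) * 100
Efficiency = 0.5939 * 100 = 59.39%


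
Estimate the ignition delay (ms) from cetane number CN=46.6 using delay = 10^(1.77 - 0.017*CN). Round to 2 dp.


delay = 10^(1.77 - 0.017*CN)
Exponent = 1.77 - 0.017*46.6 = 0.9778
delay = 10^0.9778 = 9.50 ms
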